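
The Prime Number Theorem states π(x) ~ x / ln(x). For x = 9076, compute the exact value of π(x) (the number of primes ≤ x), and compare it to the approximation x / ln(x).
π(9076) = 1127;  x/ln(x) ≈ 995.90;  relative error ≈ 11.63%.

Directly count primes up to 9076: π(9076) = 1127. The PNT approximation gives 9076/ln(9076) ≈ 9076/9.11339 ≈ 995.90. Relative error (π(x) − x/ln(x)) / π(x) ≈ 11.63%; the approximation is known to undercount slightly (Li(x) is a better estimate).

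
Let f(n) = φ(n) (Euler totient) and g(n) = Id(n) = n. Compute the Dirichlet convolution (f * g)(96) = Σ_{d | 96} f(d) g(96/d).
(φ * Id)(96) = 560

Divisors of 96: [1, 2, 3, 4, 6, 8, 12, 16, 24, 32, 48, 96]. For each d | 96:
  d = 1: φ(1) · Id(96/1) = 1 · 96 = 96
  d = 2: φ(2) · Id(96/2) = 1 · 48 = 48
  d = 3: φ(3) · Id(96/3) = 2 · 32 = 64
  d = 4: φ(4) · Id(96/4) = 2 · 24 = 48
  d = 6: φ(6) · Id(96/6) = 2 · 16 = 32
  d = 8: φ(8) · Id(96/8) = 4 · 12 = 48
  d = 12: φ(12) · Id(96/12) = 4 · 8 = 32
  d = 16: φ(16) · Id(96/16) = 8 · 6 = 48
  d = 24: φ(24) · Id(96/24) = 8 · 4 = 32
  d = 32: φ(32) · Id(96/32) = 16 · 3 = 48
  d = 48: φ(48) · Id(96/48) = 16 · 2 = 32
  d = 96: φ(96) · Id(96/96) = 32 · 1 = 32
Summing: (φ * Id)(96) = 96 + 48 + 64 + 48 + 32 + 48 + 32 + 48 + 32 + 48 + 32 + 32 = 560.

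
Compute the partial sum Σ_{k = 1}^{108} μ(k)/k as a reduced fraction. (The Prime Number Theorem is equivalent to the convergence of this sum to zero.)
Σ μ(k)/k = -471587355397623908340013564541943736683/61104193276071414630466614650954086866535

Values of μ(k) for 1 ≤ k ≤ 108: μ(1) = 1, μ(2) = -1, μ(3) = -1, μ(5) = -1, μ(6) = 1, μ(7) = -1, μ(10) = 1, μ(11) = -1, μ(13) = -1, μ(14) = 1, μ(15) = 1, μ(17) = -1, μ(19) = -1, μ(21) = 1, μ(22) = 1, μ(23) = -1, μ(26) = 1, μ(29) = -1, μ(30) = -1, μ(31) = -1, μ(33) = 1, μ(34) = 1, μ(35) = 1, μ(37) = -1, μ(38) = 1, μ(39) = 1, μ(41) = -1, μ(42) = -1, μ(43) = -1, μ(46) = 1, μ(47) = -1, μ(51) = 1, μ(53) = -1, μ(55) = 1, μ(57) = 1, μ(58) = 1, μ(59) = -1, μ(61) = -1, μ(62) = 1, μ(65) = 1, μ(66) = -1, μ(67) = -1, μ(69) = 1, μ(70) = -1, μ(71) = -1, μ(73) = -1, μ(74) = 1, μ(77) = 1, μ(78) = -1, μ(79) = -1, μ(82) = 1, μ(83) = -1, μ(85) = 1, μ(86) = 1, μ(87) = 1, μ(89) = -1, μ(91) = 1, μ(93) = 1, μ(94) = 1, μ(95) = 1, μ(97) = -1, μ(101) = -1, μ(102) = -1, μ(103) = -1, μ(105) = -1, μ(106) = 1, μ(107) = -1, with μ = 0 on non-squarefree integers. Summing μ(k)/k for k where μ(k) ≠ 0 gives -471587355397623908340013564541943736683/61104193276071414630466614650954086866535 ≈ -0.0077. (PNT ⟺ this sum → 0 as n → ∞.)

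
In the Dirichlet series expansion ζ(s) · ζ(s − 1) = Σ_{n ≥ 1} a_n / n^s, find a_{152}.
σ(152) = 300

In the product (Σ m^0/m^s)(Σ k / k^s) = Σ (Σ_{d | n} d) / n^s, the coefficient of 1/n^s is σ(n) = Σ_{d | n} d. For n = 152, divisors are [1, 2, 4, 8, 19, 38, 76, 152]; summing: σ(152) = 300.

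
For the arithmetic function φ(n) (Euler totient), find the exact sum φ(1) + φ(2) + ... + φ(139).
Σ_{n ≤ 139} φ(n) = 5952

Compute φ(n) for each 1 ≤ n ≤ 139: φ(1) = 1, φ(2) = 1, φ(3) = 2, φ(4) = 2, φ(5) = 4, φ(6) = 2, φ(7) = 6, φ(8) = 4, φ(9) = 6, φ(10) = 4, φ(11) = 10, φ(12) = 4, φ(13) = 12, φ(14) = 6, φ(15) = 8, φ(16) = 8, φ(17) = 16, φ(18) = 6, φ(19) = 18, φ(20) = 8, φ(21) = 12, φ(22) = 10, φ(23) = 22, φ(24) = 8, φ(25) = 20, φ(26) = 12, φ(27) = 18, φ(28) = 12, φ(29) = 28, φ(30) = 8, φ(31) = 30, φ(32) = 16, φ(33) = 20, φ(34) = 16, φ(35) = 24, φ(36) = 12, φ(37) = 36, φ(38) = 18, φ(39) = 24, φ(40) = 16, φ(41) = 40, φ(42) = 12, φ(43) = 42, φ(44) = 20, φ(45) = 24, φ(46) = 22, φ(47) = 46, φ(48) = 16, φ(49) = 42, φ(50) = 20, φ(51) = 32, φ(52) = 24, φ(53) = 52, φ(54) = 18, φ(55) = 40, φ(56) = 24, φ(57) = 36, φ(58) = 28, φ(59) = 58, φ(60) = 16, φ(61) = 60, φ(62) = 30, φ(63) = 36, φ(64) = 32, φ(65) = 48, φ(66) = 20, φ(67) = 66, φ(68) = 32, φ(69) = 44, φ(70) = 24, φ(71) = 70, φ(72) = 24, φ(73) = 72, φ(74) = 36, φ(75) = 40, φ(76) = 36, φ(77) = 60, φ(78) = 24, φ(79) = 78, φ(80) = 32, φ(81) = 54, φ(82) = 40, φ(83) = 82, φ(84) = 24, φ(85) = 64, φ(86) = 42, φ(87) = 56, φ(88) = 40, φ(89) = 88, φ(90) = 24, φ(91) = 72, φ(92) = 44, φ(93) = 60, φ(94) = 46, φ(95) = 72, φ(96) = 32, φ(97) = 96, φ(98) = 42, φ(99) = 60, φ(100) = 40, φ(101) = 100, φ(102) = 32, φ(103) = 102, φ(104) = 48, φ(105) = 48, φ(106) = 52, φ(107) = 106, φ(108) = 36, φ(109) = 108, φ(110) = 40, φ(111) = 72, φ(112) = 48, φ(113) = 112, φ(114) = 36, φ(115) = 88, φ(116) = 56, φ(117) = 72, φ(118) = 58, φ(119) = 96, φ(120) = 32, φ(121) = 110, φ(122) = 60, φ(123) = 80, φ(124) = 60, φ(125) = 100, φ(126) = 36, φ(127) = 126, φ(128) = 64, φ(129) = 84, φ(130) = 48, φ(131) = 130, φ(132) = 40, φ(133) = 108, φ(134) = 66, φ(135) = 72, φ(136) = 64, φ(137) = 136, φ(138) = 44, φ(139) = 138. Summing all 139 values: 5952. (Average order: Σ_{n ≤ x} φ(n) ~ (3/π²) x². For x = 139, (3/π²)·139² ≈ 5872.88.)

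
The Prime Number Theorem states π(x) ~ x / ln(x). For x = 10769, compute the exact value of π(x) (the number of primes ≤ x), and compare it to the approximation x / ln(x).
π(10769) = 1311;  x/ln(x) ≈ 1159.90;  relative error ≈ 11.53%.

Directly count primes up to 10769: π(10769) = 1311. The PNT approximation gives 10769/ln(10769) ≈ 10769/9.28443 ≈ 1159.90. Relative error (π(x) − x/ln(x)) / π(x) ≈ 11.53%; the approximation is known to undercount slightly (Li(x) is a better estimate).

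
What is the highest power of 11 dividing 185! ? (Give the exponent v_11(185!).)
v_11(185!) = 17

Legendre's formula: v_p(n!) = Σ_{k ≥ 1} ⌊n / p^k⌋. For p = 11, n = 185, the terms are:
  ⌊185/11^1⌋ = ⌊185/11⌋ = 16
  ⌊185/11^2⌋ = ⌊185/121⌋ = 1
(the next term ⌊185/11^3⌋ = 0, terminating the sum). Summing: v_11(185!) = 16 + 1 = 17.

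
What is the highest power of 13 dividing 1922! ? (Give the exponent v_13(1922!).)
v_13(1922!) = 158

Legendre's formula: v_p(n!) = Σ_{k ≥ 1} ⌊n / p^k⌋. For p = 13, n = 1922, the terms are:
  ⌊1922/13^1⌋ = ⌊1922/13⌋ = 147
  ⌊1922/13^2⌋ = ⌊1922/169⌋ = 11
(the next term ⌊1922/13^3⌋ = 0, terminating the sum). Summing: v_13(1922!) = 147 + 11 = 158.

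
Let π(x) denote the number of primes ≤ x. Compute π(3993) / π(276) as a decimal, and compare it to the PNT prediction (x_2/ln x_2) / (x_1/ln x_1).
π(3993)/π(276) = 550/58 ≈ 9.4828;  PNT prediction ≈ 9.8058.

π(276) = 58 and π(3993) = 550, so π(3993)/π(276) ≈ 9.4828. The PNT-predicted ratio is (3993/ln(3993)) / (276/ln(276)) ≈ 9.8058. The two agree to within a few percent, as expected.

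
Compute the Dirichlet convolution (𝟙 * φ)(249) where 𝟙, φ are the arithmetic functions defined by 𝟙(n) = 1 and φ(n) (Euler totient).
(𝟙 * φ)(249) = 249

Divisors of 249: [1, 3, 83, 249]. For each d | 249:
  d = 1: 𝟙(1) · φ(249/1) = 1 · 164 = 164
  d = 3: 𝟙(3) · φ(249/3) = 1 · 82 = 82
  d = 83: 𝟙(83) · φ(249/83) = 1 · 2 = 2
  d = 249: 𝟙(249) · φ(249/249) = 1 · 1 = 1
Summing: (𝟙 * φ)(249) = 164 + 82 + 2 + 1 = 249.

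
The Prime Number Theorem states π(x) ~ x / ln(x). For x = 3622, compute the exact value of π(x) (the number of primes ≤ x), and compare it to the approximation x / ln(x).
π(3622) = 506;  x/ln(x) ≈ 441.99;  relative error ≈ 12.65%.

Directly count primes up to 3622: π(3622) = 506. The PNT approximation gives 3622/ln(3622) ≈ 3622/8.19478 ≈ 441.99. Relative error (π(x) − x/ln(x)) / π(x) ≈ 12.65%; the approximation is known to undercount slightly (Li(x) is a better estimate).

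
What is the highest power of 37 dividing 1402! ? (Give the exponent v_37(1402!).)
v_37(1402!) = 38

Legendre's formula: v_p(n!) = Σ_{k ≥ 1} ⌊n / p^k⌋. For p = 37, n = 1402, the terms are:
  ⌊1402/37^1⌋ = ⌊1402/37⌋ = 37
  ⌊1402/37^2⌋ = ⌊1402/1369⌋ = 1
(the next term ⌊1402/37^3⌋ = 0, terminating the sum). Summing: v_37(1402!) = 37 + 1 = 38.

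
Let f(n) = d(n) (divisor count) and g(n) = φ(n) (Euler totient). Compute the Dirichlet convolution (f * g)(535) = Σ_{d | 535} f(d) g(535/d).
(d * φ)(535) = 648

Divisors of 535: [1, 5, 107, 535]. For each d | 535:
  d = 1: d(1) · φ(535/1) = 1 · 424 = 424
  d = 5: d(5) · φ(535/5) = 2 · 106 = 212
  d = 107: d(107) · φ(535/107) = 2 · 4 = 8
  d = 535: d(535) · φ(535/535) = 4 · 1 = 4
Summing: (d * φ)(535) = 424 + 212 + 8 + 4 = 648.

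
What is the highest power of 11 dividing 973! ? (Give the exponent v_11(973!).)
v_11(973!) = 96

Legendre's formula: v_p(n!) = Σ_{k ≥ 1} ⌊n / p^k⌋. For p = 11, n = 973, the terms are:
  ⌊973/11^1⌋ = ⌊973/11⌋ = 88
  ⌊973/11^2⌋ = ⌊973/121⌋ = 8
(the next term ⌊973/11^3⌋ = 0, terminating the sum). Summing: v_11(973!) = 88 + 8 = 96.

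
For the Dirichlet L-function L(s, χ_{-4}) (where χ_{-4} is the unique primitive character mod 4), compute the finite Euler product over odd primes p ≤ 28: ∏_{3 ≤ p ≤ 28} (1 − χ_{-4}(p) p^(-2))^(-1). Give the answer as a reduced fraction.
∏ = 7900068038863/8628726988800

The odd primes p ≤ 28 are [3, 5, 7, 11, 13, 17, 19, 23]. For each, χ(p) = 1 if p ≡ 1 mod 4, χ(p) = −1 if p ≡ 3 mod 4. Taking (1 − χ(p)/p^2)^(-1) = p^2/(p^2 − χ(p)): (1 − (-1)/3^2)^(-1) · (1 − (1)/5^2)^(-1) · (1 − (-1)/7^2)^(-1) · (1 − (-1)/11^2)^(-1) · (1 − (1)/13^2)^(-1) · (1 − (1)/17^2)^(-1) · (1 − (-1)/19^2)^(-1) · (1 − (-1)/23^2)^(-1) = 7900068038863/8628726988800.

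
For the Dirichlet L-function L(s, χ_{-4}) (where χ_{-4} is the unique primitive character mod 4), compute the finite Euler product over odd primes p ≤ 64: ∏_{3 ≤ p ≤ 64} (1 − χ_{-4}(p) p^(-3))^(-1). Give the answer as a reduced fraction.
∏ = 126115667482028600084463789626710364805572778792731/130156894276470431285217911893722225289762827141120

The odd primes p ≤ 64 are [3, 5, 7, 11, 13, 17, 19, 23, 29, 31, 37, 41, 43, 47, 53, 59, 61]. For each, χ(p) = 1 if p ≡ 1 mod 4, χ(p) = −1 if p ≡ 3 mod 4. Taking (1 − χ(p)/p^3)^(-1) = p^3/(p^3 − χ(p)): (1 − (-1)/3^3)^(-1) · (1 − (1)/5^3)^(-1) · (1 − (-1)/7^3)^(-1) · (1 − (-1)/11^3)^(-1) · (1 − (1)/13^3)^(-1) · (1 − (1)/17^3)^(-1) · (1 − (-1)/19^3)^(-1) · (1 − (-1)/23^3)^(-1) · (1 − (1)/29^3)^(-1) · (1 − (-1)/31^3)^(-1) · (1 − (1)/37^3)^(-1) · (1 − (1)/41^3)^(-1) · (1 − (-1)/43^3)^(-1) · (1 − (-1)/47^3)^(-1) · (1 − (1)/53^3)^(-1) · (1 − (-1)/59^3)^(-1) · (1 − (1)/61^3)^(-1) = 126115667482028600084463789626710364805572778792731/130156894276470431285217911893722225289762827141120.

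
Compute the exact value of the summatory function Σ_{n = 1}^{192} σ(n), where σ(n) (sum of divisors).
Σ_{n ≤ 192} σ(n) = 30490

Compute σ(n) for each 1 ≤ n ≤ 192: σ(1) = 1, σ(2) = 3, σ(3) = 4, σ(4) = 7, σ(5) = 6, σ(6) = 12, σ(7) = 8, σ(8) = 15, σ(9) = 13, σ(10) = 18, σ(11) = 12, σ(12) = 28, σ(13) = 14, σ(14) = 24, σ(15) = 24, σ(16) = 31, σ(17) = 18, σ(18) = 39, σ(19) = 20, σ(20) = 42, σ(21) = 32, σ(22) = 36, σ(23) = 24, σ(24) = 60, σ(25) = 31, σ(26) = 42, σ(27) = 40, σ(28) = 56, σ(29) = 30, σ(30) = 72, σ(31) = 32, σ(32) = 63, σ(33) = 48, σ(34) = 54, σ(35) = 48, σ(36) = 91, σ(37) = 38, σ(38) = 60, σ(39) = 56, σ(40) = 90, σ(41) = 42, σ(42) = 96, σ(43) = 44, σ(44) = 84, σ(45) = 78, σ(46) = 72, σ(47) = 48, σ(48) = 124, σ(49) = 57, σ(50) = 93, σ(51) = 72, σ(52) = 98, σ(53) = 54, σ(54) = 120, σ(55) = 72, σ(56) = 120, σ(57) = 80, σ(58) = 90, σ(59) = 60, σ(60) = 168, σ(61) = 62, σ(62) = 96, σ(63) = 104, σ(64) = 127, σ(65) = 84, σ(66) = 144, σ(67) = 68, σ(68) = 126, σ(69) = 96, σ(70) = 144, σ(71) = 72, σ(72) = 195, σ(73) = 74, σ(74) = 114, σ(75) = 124, σ(76) = 140, σ(77) = 96, σ(78) = 168, σ(79) = 80, σ(80) = 186, σ(81) = 121, σ(82) = 126, σ(83) = 84, σ(84) = 224, σ(85) = 108, σ(86) = 132, σ(87) = 120, σ(88) = 180, σ(89) = 90, σ(90) = 234, σ(91) = 112, σ(92) = 168, σ(93) = 128, σ(94) = 144, σ(95) = 120, σ(96) = 252, σ(97) = 98, σ(98) = 171, σ(99) = 156, σ(100) = 217, σ(101) = 102, σ(102) = 216, σ(103) = 104, σ(104) = 210, σ(105) = 192, σ(106) = 162, σ(107) = 108, σ(108) = 280, σ(109) = 110, σ(110) = 216, σ(111) = 152, σ(112) = 248, σ(113) = 114, σ(114) = 240, σ(115) = 144, σ(116) = 210, σ(117) = 182, σ(118) = 180, σ(119) = 144, σ(120) = 360, σ(121) = 133, σ(122) = 186, σ(123) = 168, σ(124) = 224, σ(125) = 156, σ(126) = 312, σ(127) = 128, σ(128) = 255, σ(129) = 176, σ(130) = 252, σ(131) = 132, σ(132) = 336, σ(133) = 160, σ(134) = 204, σ(135) = 240, σ(136) = 270, σ(137) = 138, σ(138) = 288, σ(139) = 140, σ(140) = 336, σ(141) = 192, σ(142) = 216, σ(143) = 168, σ(144) = 403, σ(145) = 180, σ(146) = 222, σ(147) = 228, σ(148) = 266, σ(149) = 150, σ(150) = 372, σ(151) = 152, σ(152) = 300, σ(153) = 234, σ(154) = 288, σ(155) = 192, σ(156) = 392, σ(157) = 158, σ(158) = 240, σ(159) = 216, σ(160) = 378, σ(161) = 192, σ(162) = 363, σ(163) = 164, σ(164) = 294, σ(165) = 288, σ(166) = 252, σ(167) = 168, σ(168) = 480, σ(169) = 183, σ(170) = 324, σ(171) = 260, σ(172) = 308, σ(173) = 174, σ(174) = 360, σ(175) = 248, σ(176) = 372, σ(177) = 240, σ(178) = 270, σ(179) = 180, σ(180) = 546, σ(181) = 182, σ(182) = 336, σ(183) = 248, σ(184) = 360, σ(185) = 228, σ(186) = 384, σ(187) = 216, σ(188) = 336, σ(189) = 320, σ(190) = 360, σ(191) = 192, σ(192) = 508. Summing all 192 values: 30490. (Average order: Σ_{n ≤ x} σ(n) ~ (π²/12) x². For x = 192, (π²/12)·192² ≈ 30319.42.)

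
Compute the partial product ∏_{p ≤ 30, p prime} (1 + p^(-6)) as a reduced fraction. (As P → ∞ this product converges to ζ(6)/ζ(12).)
∏ = 31344089837749802352541348305925546573376360/30817336289378345714068650938087086407533397

The primes p ≤ 30 are [2, 3, 5, 7, 11, 13, 17, 19, 23, 29]. For each, (1 + 1/p^6) = (p^6 + 1)/p^6. Multiplying these fractions over p ∈ [2, 3, 5, 7, 11, 13, 17, 19, 23, 29] gives 31344089837749802352541348305925546573376360/30817336289378345714068650938087086407533397. (In the limit P → ∞ this tends to ζ(6)/ζ(12).)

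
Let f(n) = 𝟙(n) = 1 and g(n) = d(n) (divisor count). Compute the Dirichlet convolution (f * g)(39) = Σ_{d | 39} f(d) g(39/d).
(𝟙 * d)(39) = 9

Divisors of 39: [1, 3, 13, 39]. For each d | 39:
  d = 1: 𝟙(1) · d(39/1) = 1 · 4 = 4
  d = 3: 𝟙(3) · d(39/3) = 1 · 2 = 2
  d = 13: 𝟙(13) · d(39/13) = 1 · 2 = 2
  d = 39: 𝟙(39) · d(39/39) = 1 · 1 = 1
Summing: (𝟙 * d)(39) = 4 + 2 + 2 + 1 = 9.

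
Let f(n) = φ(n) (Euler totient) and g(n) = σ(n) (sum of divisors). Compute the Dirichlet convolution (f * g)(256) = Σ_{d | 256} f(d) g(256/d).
(φ * σ)(256) = 2304

Divisors of 256: [1, 2, 4, 8, 16, 32, 64, 128, 256]. For each d | 256:
  d = 1: φ(1) · σ(256/1) = 1 · 511 = 511
  d = 2: φ(2) · σ(256/2) = 1 · 255 = 255
  d = 4: φ(4) · σ(256/4) = 2 · 127 = 254
  d = 8: φ(8) · σ(256/8) = 4 · 63 = 252
  d = 16: φ(16) · σ(256/16) = 8 · 31 = 248
  d = 32: φ(32) · σ(256/32) = 16 · 15 = 240
  d = 64: φ(64) · σ(256/64) = 32 · 7 = 224
  d = 128: φ(128) · σ(256/128) = 64 · 3 = 192
  d = 256: φ(256) · σ(256/256) = 128 · 1 = 128
Summing: (φ * σ)(256) = 511 + 255 + 254 + 252 + 248 + 240 + 224 + 192 + 128 = 2304.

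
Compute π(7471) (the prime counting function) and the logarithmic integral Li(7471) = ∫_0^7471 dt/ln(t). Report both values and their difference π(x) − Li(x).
π(7471) = 945;  Li(7471) ≈ 967.33;  π(x) − Li(x) ≈ -22.33.

Direct count of primes ≤ 7471 gives π(7471) = 945. Numerical evaluation of the logarithmic integral gives Li(7471) ≈ 967.33. The difference π(x) − Li(x) ≈ -22.33 is typically negative for small/moderate x (Li(x) overestimates), though Littlewood's theorem shows this sign changes infinitely often.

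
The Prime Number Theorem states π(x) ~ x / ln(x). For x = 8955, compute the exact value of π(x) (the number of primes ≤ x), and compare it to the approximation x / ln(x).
π(8955) = 1113;  x/ln(x) ≈ 984.07;  relative error ≈ 11.58%.

Directly count primes up to 8955: π(8955) = 1113. The PNT approximation gives 8955/ln(8955) ≈ 8955/9.09997 ≈ 984.07. Relative error (π(x) − x/ln(x)) / π(x) ≈ 11.58%; the approximation is known to undercount slightly (Li(x) is a better estimate).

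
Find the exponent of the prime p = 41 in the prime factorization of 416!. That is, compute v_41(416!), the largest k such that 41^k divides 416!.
v_41(416!) = 10

Legendre's formula: v_p(n!) = Σ_{k ≥ 1} ⌊n / p^k⌋. For p = 41, n = 416, the terms are:
  ⌊416/41^1⌋ = ⌊416/41⌋ = 10
(the next term ⌊416/41^2⌋ = 0, terminating the sum). Summing: v_41(416!) = 10 = 10.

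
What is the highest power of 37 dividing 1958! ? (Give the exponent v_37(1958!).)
v_37(1958!) = 53

Legendre's formula: v_p(n!) = Σ_{k ≥ 1} ⌊n / p^k⌋. For p = 37, n = 1958, the terms are:
  ⌊1958/37^1⌋ = ⌊1958/37⌋ = 52
  ⌊1958/37^2⌋ = ⌊1958/1369⌋ = 1
(the next term ⌊1958/37^3⌋ = 0, terminating the sum). Summing: v_37(1958!) = 52 + 1 = 53.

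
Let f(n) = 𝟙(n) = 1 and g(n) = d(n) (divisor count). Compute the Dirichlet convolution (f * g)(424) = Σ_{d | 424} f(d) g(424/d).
(𝟙 * d)(424) = 30

Divisors of 424: [1, 2, 4, 8, 53, 106, 212, 424]. For each d | 424:
  d = 1: 𝟙(1) · d(424/1) = 1 · 8 = 8
  d = 2: 𝟙(2) · d(424/2) = 1 · 6 = 6
  d = 4: 𝟙(4) · d(424/4) = 1 · 4 = 4
  d = 8: 𝟙(8) · d(424/8) = 1 · 2 = 2
  d = 53: 𝟙(53) · d(424/53) = 1 · 4 = 4
  d = 106: 𝟙(106) · d(424/106) = 1 · 3 = 3
  d = 212: 𝟙(212) · d(424/212) = 1 · 2 = 2
  d = 424: 𝟙(424) · d(424/424) = 1 · 1 = 1
Summing: (𝟙 * d)(424) = 8 + 6 + 4 + 2 + 4 + 3 + 2 + 1 = 30.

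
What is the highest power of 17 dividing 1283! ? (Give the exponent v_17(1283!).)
v_17(1283!) = 79

Legendre's formula: v_p(n!) = Σ_{k ≥ 1} ⌊n / p^k⌋. For p = 17, n = 1283, the terms are:
  ⌊1283/17^1⌋ = ⌊1283/17⌋ = 75
  ⌊1283/17^2⌋ = ⌊1283/289⌋ = 4
(the next term ⌊1283/17^3⌋ = 0, terminating the sum). Summing: v_17(1283!) = 75 + 4 = 79.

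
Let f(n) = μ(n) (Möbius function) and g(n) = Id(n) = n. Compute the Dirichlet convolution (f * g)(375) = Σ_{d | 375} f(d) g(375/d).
(μ * Id)(375) = 200

Divisors of 375: [1, 3, 5, 15, 25, 75, 125, 375]. For each d | 375:
  d = 1: μ(1) · Id(375/1) = 1 · 375 = 375
  d = 3: μ(3) · Id(375/3) = -1 · 125 = -125
  d = 5: μ(5) · Id(375/5) = -1 · 75 = -75
  d = 15: μ(15) · Id(375/15) = 1 · 25 = 25
  d = 25: μ(25) · Id(375/25) = 0 · 15 = 0
  d = 75: μ(75) · Id(375/75) = 0 · 5 = 0
  d = 125: μ(125) · Id(375/125) = 0 · 3 = 0
  d = 375: μ(375) · Id(375/375) = 0 · 1 = 0
Summing: (μ * Id)(375) = 375 + -125 + -75 + 25 + 0 + 0 + 0 + 0 = 200.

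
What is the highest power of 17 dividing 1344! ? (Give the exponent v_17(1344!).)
v_17(1344!) = 83

Legendre's formula: v_p(n!) = Σ_{k ≥ 1} ⌊n / p^k⌋. For p = 17, n = 1344, the terms are:
  ⌊1344/17^1⌋ = ⌊1344/17⌋ = 79
  ⌊1344/17^2⌋ = ⌊1344/289⌋ = 4
(the next term ⌊1344/17^3⌋ = 0, terminating the sum). Summing: v_17(1344!) = 79 + 4 = 83.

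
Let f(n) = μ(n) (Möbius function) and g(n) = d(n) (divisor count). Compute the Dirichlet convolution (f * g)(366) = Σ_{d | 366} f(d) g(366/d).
(μ * d)(366) = 1

Divisors of 366: [1, 2, 3, 6, 61, 122, 183, 366]. For each d | 366:
  d = 1: μ(1) · d(366/1) = 1 · 8 = 8
  d = 2: μ(2) · d(366/2) = -1 · 4 = -4
  d = 3: μ(3) · d(366/3) = -1 · 4 = -4
  d = 6: μ(6) · d(366/6) = 1 · 2 = 2
  d = 61: μ(61) · d(366/61) = -1 · 4 = -4
  d = 122: μ(122) · d(366/122) = 1 · 2 = 2
  d = 183: μ(183) · d(366/183) = 1 · 2 = 2
  d = 366: μ(366) · d(366/366) = -1 · 1 = -1
Summing: (μ * d)(366) = 8 + -4 + -4 + 2 + -4 + 2 + 2 + -1 = 1.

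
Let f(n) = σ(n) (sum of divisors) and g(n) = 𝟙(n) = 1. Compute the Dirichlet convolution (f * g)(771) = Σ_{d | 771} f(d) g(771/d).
(σ * 𝟙)(771) = 1295

Divisors of 771: [1, 3, 257, 771]. For each d | 771:
  d = 1: σ(1) · 𝟙(771/1) = 1 · 1 = 1
  d = 3: σ(3) · 𝟙(771/3) = 4 · 1 = 4
  d = 257: σ(257) · 𝟙(771/257) = 258 · 1 = 258
  d = 771: σ(771) · 𝟙(771/771) = 1032 · 1 = 1032
Summing: (σ * 𝟙)(771) = 1 + 4 + 258 + 1032 = 1295.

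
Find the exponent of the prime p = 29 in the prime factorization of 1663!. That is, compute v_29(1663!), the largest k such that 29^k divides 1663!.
v_29(1663!) = 58

Legendre's formula: v_p(n!) = Σ_{k ≥ 1} ⌊n / p^k⌋. For p = 29, n = 1663, the terms are:
  ⌊1663/29^1⌋ = ⌊1663/29⌋ = 57
  ⌊1663/29^2⌋ = ⌊1663/841⌋ = 1
(the next term ⌊1663/29^3⌋ = 0, terminating the sum). Summing: v_29(1663!) = 57 + 1 = 58.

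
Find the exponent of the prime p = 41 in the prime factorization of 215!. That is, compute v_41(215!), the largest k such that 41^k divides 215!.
v_41(215!) = 5

Legendre's formula: v_p(n!) = Σ_{k ≥ 1} ⌊n / p^k⌋. For p = 41, n = 215, the terms are:
  ⌊215/41^1⌋ = ⌊215/41⌋ = 5
(the next term ⌊215/41^2⌋ = 0, terminating the sum). Summing: v_41(215!) = 5 = 5.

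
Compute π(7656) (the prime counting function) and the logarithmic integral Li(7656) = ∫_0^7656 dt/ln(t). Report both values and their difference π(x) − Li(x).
π(7656) = 971;  Li(7656) ≈ 988.05;  π(x) − Li(x) ≈ -17.05.

Direct count of primes ≤ 7656 gives π(7656) = 971. Numerical evaluation of the logarithmic integral gives Li(7656) ≈ 988.05. The difference π(x) − Li(x) ≈ -17.05 is typically negative for small/moderate x (Li(x) overestimates), though Littlewood's theorem shows this sign changes infinitely often.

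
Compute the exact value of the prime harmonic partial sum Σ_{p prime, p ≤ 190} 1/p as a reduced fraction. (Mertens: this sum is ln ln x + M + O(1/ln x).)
Σ 1/p = 10408867916382550633331528920459565913027063402071390584941986323453055203/5397346292805549782720214077673687806275517530364350655459511599582614290

π(190) = 42, so the primes ≤ 190 are [2, 3, 5, 7, 11, 13, 17, 19, 23, 29, 31, 37, 41, 43, 47, 53, 59, 61, 67, 71, 73, 79, 83, 89, 97, 101, 103, 107, 109, 113, 127, 131, 137, 139, 149, 151, 157, 163, 167, 173, 179, 181]. Summing 1/p over these primes: 10408867916382550633331528920459565913027063402071390584941986323453055203/5397346292805549782720214077673687806275517530364350655459511599582614290 ≈ 1.9285. Mertens estimate ln ln(190) + 0.2615 ≈ 1.9192.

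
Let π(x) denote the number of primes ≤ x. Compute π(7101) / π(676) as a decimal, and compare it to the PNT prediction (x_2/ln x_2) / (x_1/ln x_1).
π(7101)/π(676) = 909/122 ≈ 7.4508;  PNT prediction ≈ 7.7187.

π(676) = 122 and π(7101) = 909, so π(7101)/π(676) ≈ 7.4508. The PNT-predicted ratio is (7101/ln(7101)) / (676/ln(676)) ≈ 7.7187. The two agree to within a few percent, as expected.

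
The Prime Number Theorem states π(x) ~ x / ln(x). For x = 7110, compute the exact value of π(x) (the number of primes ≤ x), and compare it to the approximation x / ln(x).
π(7110) = 911;  x/ln(x) ≈ 801.65;  relative error ≈ 12.00%.

Directly count primes up to 7110: π(7110) = 911. The PNT approximation gives 7110/ln(7110) ≈ 7110/8.86926 ≈ 801.65. Relative error (π(x) − x/ln(x)) / π(x) ≈ 12.00%; the approximation is known to undercount slightly (Li(x) is a better estimate).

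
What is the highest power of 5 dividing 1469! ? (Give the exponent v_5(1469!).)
v_5(1469!) = 364

Legendre's formula: v_p(n!) = Σ_{k ≥ 1} ⌊n / p^k⌋. For p = 5, n = 1469, the terms are:
  ⌊1469/5^1⌋ = ⌊1469/5⌋ = 293
  ⌊1469/5^2⌋ = ⌊1469/25⌋ = 58
  ⌊1469/5^3⌋ = ⌊1469/125⌋ = 11
  ⌊1469/5^4⌋ = ⌊1469/625⌋ = 2
(the next term ⌊1469/5^5⌋ = 0, terminating the sum). Summing: v_5(1469!) = 293 + 58 + 11 + 2 = 364.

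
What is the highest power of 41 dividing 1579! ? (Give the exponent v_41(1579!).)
v_41(1579!) = 38

Legendre's formula: v_p(n!) = Σ_{k ≥ 1} ⌊n / p^k⌋. For p = 41, n = 1579, the terms are:
  ⌊1579/41^1⌋ = ⌊1579/41⌋ = 38
(the next term ⌊1579/41^2⌋ = 0, terminating the sum). Summing: v_41(1579!) = 38 = 38.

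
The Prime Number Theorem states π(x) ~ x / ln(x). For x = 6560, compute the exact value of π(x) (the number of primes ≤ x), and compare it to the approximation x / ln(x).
π(6560) = 847;  x/ln(x) ≈ 746.41;  relative error ≈ 11.88%.

Directly count primes up to 6560: π(6560) = 847. The PNT approximation gives 6560/ln(6560) ≈ 6560/8.78875 ≈ 746.41. Relative error (π(x) − x/ln(x)) / π(x) ≈ 11.88%; the approximation is known to undercount slightly (Li(x) is a better estimate).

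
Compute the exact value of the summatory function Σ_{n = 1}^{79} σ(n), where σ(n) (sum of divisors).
Σ_{n ≤ 79} σ(n) = 5128

Compute σ(n) for each 1 ≤ n ≤ 79: σ(1) = 1, σ(2) = 3, σ(3) = 4, σ(4) = 7, σ(5) = 6, σ(6) = 12, σ(7) = 8, σ(8) = 15, σ(9) = 13, σ(10) = 18, σ(11) = 12, σ(12) = 28, σ(13) = 14, σ(14) = 24, σ(15) = 24, σ(16) = 31, σ(17) = 18, σ(18) = 39, σ(19) = 20, σ(20) = 42, σ(21) = 32, σ(22) = 36, σ(23) = 24, σ(24) = 60, σ(25) = 31, σ(26) = 42, σ(27) = 40, σ(28) = 56, σ(29) = 30, σ(30) = 72, σ(31) = 32, σ(32) = 63, σ(33) = 48, σ(34) = 54, σ(35) = 48, σ(36) = 91, σ(37) = 38, σ(38) = 60, σ(39) = 56, σ(40) = 90, σ(41) = 42, σ(42) = 96, σ(43) = 44, σ(44) = 84, σ(45) = 78, σ(46) = 72, σ(47) = 48, σ(48) = 124, σ(49) = 57, σ(50) = 93, σ(51) = 72, σ(52) = 98, σ(53) = 54, σ(54) = 120, σ(55) = 72, σ(56) = 120, σ(57) = 80, σ(58) = 90, σ(59) = 60, σ(60) = 168, σ(61) = 62, σ(62) = 96, σ(63) = 104, σ(64) = 127, σ(65) = 84, σ(66) = 144, σ(67) = 68, σ(68) = 126, σ(69) = 96, σ(70) = 144, σ(71) = 72, σ(72) = 195, σ(73) = 74, σ(74) = 114, σ(75) = 124, σ(76) = 140, σ(77) = 96, σ(78) = 168, σ(79) = 80. Summing all 79 values: 5128. (Average order: Σ_{n ≤ x} σ(n) ~ (π²/12) x². For x = 79, (π²/12)·79² ≈ 5133.02.)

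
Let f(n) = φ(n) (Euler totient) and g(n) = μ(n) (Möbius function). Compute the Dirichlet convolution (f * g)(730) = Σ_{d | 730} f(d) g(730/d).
(φ * μ)(730) = 0

Divisors of 730: [1, 2, 5, 10, 73, 146, 365, 730]. For each d | 730:
  d = 1: φ(1) · μ(730/1) = 1 · -1 = -1
  d = 2: φ(2) · μ(730/2) = 1 · 1 = 1
  d = 5: φ(5) · μ(730/5) = 4 · 1 = 4
  d = 10: φ(10) · μ(730/10) = 4 · -1 = -4
  d = 73: φ(73) · μ(730/73) = 72 · 1 = 72
  d = 146: φ(146) · μ(730/146) = 72 · -1 = -72
  d = 365: φ(365) · μ(730/365) = 288 · -1 = -288
  d = 730: φ(730) · μ(730/730) = 288 · 1 = 288
Summing: (φ * μ)(730) = -1 + 1 + 4 + -4 + 72 + -72 + -288 + 288 = 0.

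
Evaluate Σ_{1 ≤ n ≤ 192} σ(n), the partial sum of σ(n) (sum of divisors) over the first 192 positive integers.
Σ_{n ≤ 192} σ(n) = 30490

Compute σ(n) for each 1 ≤ n ≤ 192: σ(1) = 1, σ(2) = 3, σ(3) = 4, σ(4) = 7, σ(5) = 6, σ(6) = 12, σ(7) = 8, σ(8) = 15, σ(9) = 13, σ(10) = 18, σ(11) = 12, σ(12) = 28, σ(13) = 14, σ(14) = 24, σ(15) = 24, σ(16) = 31, σ(17) = 18, σ(18) = 39, σ(19) = 20, σ(20) = 42, σ(21) = 32, σ(22) = 36, σ(23) = 24, σ(24) = 60, σ(25) = 31, σ(26) = 42, σ(27) = 40, σ(28) = 56, σ(29) = 30, σ(30) = 72, σ(31) = 32, σ(32) = 63, σ(33) = 48, σ(34) = 54, σ(35) = 48, σ(36) = 91, σ(37) = 38, σ(38) = 60, σ(39) = 56, σ(40) = 90, σ(41) = 42, σ(42) = 96, σ(43) = 44, σ(44) = 84, σ(45) = 78, σ(46) = 72, σ(47) = 48, σ(48) = 124, σ(49) = 57, σ(50) = 93, σ(51) = 72, σ(52) = 98, σ(53) = 54, σ(54) = 120, σ(55) = 72, σ(56) = 120, σ(57) = 80, σ(58) = 90, σ(59) = 60, σ(60) = 168, σ(61) = 62, σ(62) = 96, σ(63) = 104, σ(64) = 127, σ(65) = 84, σ(66) = 144, σ(67) = 68, σ(68) = 126, σ(69) = 96, σ(70) = 144, σ(71) = 72, σ(72) = 195, σ(73) = 74, σ(74) = 114, σ(75) = 124, σ(76) = 140, σ(77) = 96, σ(78) = 168, σ(79) = 80, σ(80) = 186, σ(81) = 121, σ(82) = 126, σ(83) = 84, σ(84) = 224, σ(85) = 108, σ(86) = 132, σ(87) = 120, σ(88) = 180, σ(89) = 90, σ(90) = 234, σ(91) = 112, σ(92) = 168, σ(93) = 128, σ(94) = 144, σ(95) = 120, σ(96) = 252, σ(97) = 98, σ(98) = 171, σ(99) = 156, σ(100) = 217, σ(101) = 102, σ(102) = 216, σ(103) = 104, σ(104) = 210, σ(105) = 192, σ(106) = 162, σ(107) = 108, σ(108) = 280, σ(109) = 110, σ(110) = 216, σ(111) = 152, σ(112) = 248, σ(113) = 114, σ(114) = 240, σ(115) = 144, σ(116) = 210, σ(117) = 182, σ(118) = 180, σ(119) = 144, σ(120) = 360, σ(121) = 133, σ(122) = 186, σ(123) = 168, σ(124) = 224, σ(125) = 156, σ(126) = 312, σ(127) = 128, σ(128) = 255, σ(129) = 176, σ(130) = 252, σ(131) = 132, σ(132) = 336, σ(133) = 160, σ(134) = 204, σ(135) = 240, σ(136) = 270, σ(137) = 138, σ(138) = 288, σ(139) = 140, σ(140) = 336, σ(141) = 192, σ(142) = 216, σ(143) = 168, σ(144) = 403, σ(145) = 180, σ(146) = 222, σ(147) = 228, σ(148) = 266, σ(149) = 150, σ(150) = 372, σ(151) = 152, σ(152) = 300, σ(153) = 234, σ(154) = 288, σ(155) = 192, σ(156) = 392, σ(157) = 158, σ(158) = 240, σ(159) = 216, σ(160) = 378, σ(161) = 192, σ(162) = 363, σ(163) = 164, σ(164) = 294, σ(165) = 288, σ(166) = 252, σ(167) = 168, σ(168) = 480, σ(169) = 183, σ(170) = 324, σ(171) = 260, σ(172) = 308, σ(173) = 174, σ(174) = 360, σ(175) = 248, σ(176) = 372, σ(177) = 240, σ(178) = 270, σ(179) = 180, σ(180) = 546, σ(181) = 182, σ(182) = 336, σ(183) = 248, σ(184) = 360, σ(185) = 228, σ(186) = 384, σ(187) = 216, σ(188) = 336, σ(189) = 320, σ(190) = 360, σ(191) = 192, σ(192) = 508. Summing all 192 values: 30490. (Average order: Σ_{n ≤ x} σ(n) ~ (π²/12) x². For x = 192, (π²/12)·192² ≈ 30319.42.)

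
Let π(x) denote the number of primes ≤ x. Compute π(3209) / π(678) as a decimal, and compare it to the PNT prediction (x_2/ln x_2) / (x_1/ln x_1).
π(3209)/π(678) = 454/123 ≈ 3.6911;  PNT prediction ≈ 3.8217.

π(678) = 123 and π(3209) = 454, so π(3209)/π(678) ≈ 3.6911. The PNT-predicted ratio is (3209/ln(3209)) / (678/ln(678)) ≈ 3.8217. The two agree to within a few percent, as expected.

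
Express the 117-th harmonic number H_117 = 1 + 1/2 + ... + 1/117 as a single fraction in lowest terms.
H_117 = 92871598140184128096692969865041386290666258684529/17379782769567790172972927968296006432665936992320

Direct summation: H_117 = 1 + 1/2 + ... + 1/117. The least common denominator is lcm(1, ..., 117) = 955888052326228459513511038256280353796626534577600; over this denominator the numerator is 955888052326228459513511038256280353796626534577600 + 477944026163114229756755519128140176898313267288800 + 318629350775409486504503679418760117932208844859200 + 238972013081557114878377759564070088449156633644400 + 191177610465245691902702207651256070759325306915520 + 159314675387704743252251839709380058966104422429600 + 136555436046604065644787291179468621970946647796800 + 119486006540778557439188879782035044224578316822200 + 106209783591803162168167893139586705977402948286400 + 95588805232622845951351103825628035379662653457760 + 86898913847838950864864639841480032163329684961600 + 79657337693852371626125919854690029483052211214800 + 73529850178940650731808541404329257984355887275200 + 68277718023302032822393645589734310985473323898400 + 63725870155081897300900735883752023586441768971840 + 59743003270389278719594439891017522112289158411100 + 56228708960366379971383002250369432576272149092800 + 53104891795901581084083946569793352988701474143200 + 50309897490854129448079528329277913357717186030400 + 47794402616311422975675551912814017689831326728880 + 45518478682201355214929097059822873990315549265600 + 43449456923919475432432319920740016081664842480800 + 41560350101140367804935262532881754512896805851200 + 39828668846926185813062959927345014741526105607400 + 38235522093049138380540441530251214151865061383104 + 36764925089470325365904270702164628992177943637600 + 35403261197267720722722631046528901992467649428800 + 34138859011651016411196822794867155492736661949200 + 32961656976766498603914173732975184613676777054400 + 31862935077540948650450367941876011793220884485920 + 30835098462136401919790678653428398509568597889600 + 29871501635194639359797219945508761056144579205550 + 28966304615946316954954879947160010721109894987200 + 28114354480183189985691501125184716288136074546400 + 27311087209320813128957458235893724394189329559360 + 26552445897950790542041973284896676494350737071600 + 25834812225033201608473271304223793345854771204800 + 25154948745427064724039764164638956678858593015200 + 24509950059646883577269513801443085994785295758400 + 23897201308155711487837775956407008844915663364440 + 23314342739664108768622220445275130580405525233600 + 22759239341100677607464548529911436995157774632800 + 22229954705261126965430489261773961716200617083200 + 21724728461959737716216159960370008040832421240400 + 21241956718360632433633578627917341195480589657280 + 20780175050570183902467631266440877256448402925600 + 20338043666515499138585341239495326676523968820800 + 19914334423463092906531479963672507370763052803700 + 19507919435229152234969613025638374567278092542400 + 19117761046524569190270220765125607075932530691552 + 18742902986788793323794334083456477525424049697600 + 18382462544735162682952135351082314496088971818800 + 18035623628796763387047378080307176486728802539200 + 17701630598633860361361315523264450996233824714400 + 17379782769567790172972927968296006432665936992320 + 17069429505825508205598411397433577746368330974600 + 16769965830284709816026509443092637785905728676800 + 16480828488383249301957086866487592306838388527200 + 16201492412308956940906966750106446674519093806400 + 15931467538770474325225183970938005896610442242960 + 15670295939774237041205098987807874652403713681600 + 15417549231068200959895339326714199254784298944800 + 15172826227400451738309699019940957996771849755200 + 14935750817597319679898609972754380528072289602775 + 14705970035788130146361708280865851596871177455040 + 14483152307973158477477439973580005360554947493600 + 14266985855615350141992702063526572444725769172800 + 14057177240091594992845750562592358144068037273200 + 13853450033713455934978420844293918170965601950400 + 13655543604660406564478729117946862197094664779680 + 13463212004594767035401563919102540194318683585600 + 13276222948975395271020986642448338247175368535800 + 13094356881181211774157685455565484298583925131200 + 12917406112516600804236635652111896672927385602400 + 12745174031016379460180147176750404717288353794368 + 12577474372713532362019882082319478339429296507600 + 12414130549691278694980662834497147451904240708800 + 12254975029823441788634756900721542997392647879200 + 12099848763623145057133051117168105744261095374400 + 11948600654077855743918887978203504422457831682220 + 11801087065755906907574210348842967330822549809600 + 11657171369832054384311110222637565290202762616800 + 11516723522002752524259169135617835587911163067200 + 11379619670550338803732274264955718497578887316400 + 11245741792073275994276600450073886515254429818560 + 11114977352630563482715244630886980858100308541600 + 10987218992255499534638057910991728204558925684800 + 10862364230979868858108079980185004020416210620200 + 10740315194676724264196753238834610716816028478400 + 10620978359180316216816789313958670597740294828640 + 10504264311277235818829791629189893997765126753600 + 10390087525285091951233815633220438628224201462800 + 10278366154045467306596892884476132836522865963200 + 10169021833257749569292670619747663338261984410400 + 10061979498170825889615905665855582671543437206080 + 9957167211731546453265739981836253685381526401850 + 9854516003363179994984649878930725296872438500800 + 9753959717614576117484806512819187283639046271200 + 9655434871982105651651626649053336907036631662400 + 9558880523262284595135110382562803537966265345776 + 9464238141843846133797138992636439146501252817600 + 9371451493394396661897167041728238762712024848800 + 9280466527439111257412728526760003434918704219200 + 9191231272367581341476067675541157248044485909400 + 9103695736440271042985819411964574798063109853120 + 9017811814398381693523689040153588243364401269600 + 8933533199310546350593561105198881811183425556800 + 8850815299316930180680657761632225498116912357200 + 8769615158956224399206523286754865631161711326400 + 8689891384783895086486463984148003216332968496160 + 8611604075011067202824423768074597781951590401600 + 8534714752912754102799205698716788873184165487300 + 8459186303771933270031071135011330564571916235200 + 8384982915142354908013254721546318892952864338400 + 8312070020228073560987052506576350902579361170240 + 8240414244191624650978543433243796153419194263600 + 8169983353215627859089837933814361998261765252800 = 5107937897710127045318113342577276245986644227649095, so H_117 = 5107937897710127045318113342577276245986644227649095/955888052326228459513511038256280353796626534577600; reducing by gcd(5107937897710127045318113342577276245986644227649095, 955888052326228459513511038256280353796626534577600) = 55 gives 92871598140184128096692969865041386290666258684529/17379782769567790172972927968296006432665936992320 ≈ 5.34366. (The PNT-adjacent estimate ln(117) + γ ≈ 5.33939 matches within O(1/n).)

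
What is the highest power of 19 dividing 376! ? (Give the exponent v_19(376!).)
v_19(376!) = 20

Legendre's formula: v_p(n!) = Σ_{k ≥ 1} ⌊n / p^k⌋. For p = 19, n = 376, the terms are:
  ⌊376/19^1⌋ = ⌊376/19⌋ = 19
  ⌊376/19^2⌋ = ⌊376/361⌋ = 1
(the next term ⌊376/19^3⌋ = 0, terminating the sum). Summing: v_19(376!) = 19 + 1 = 20.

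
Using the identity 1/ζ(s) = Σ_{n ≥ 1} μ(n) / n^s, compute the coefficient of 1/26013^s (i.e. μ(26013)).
μ(26013) = 1

Factor n = 26013 = 3 · 13 · 23 · 29. μ(n) = 0 if any exponent ≥ 2 (not squarefree); otherwise μ(n) = (−1)^{ω(n)} where ω(n) is the number of distinct prime factors. Applying: μ(26013) = 1.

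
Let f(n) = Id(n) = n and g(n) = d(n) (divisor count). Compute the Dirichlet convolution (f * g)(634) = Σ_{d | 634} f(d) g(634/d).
(Id * d)(634) = 1276

Divisors of 634: [1, 2, 317, 634]. For each d | 634:
  d = 1: Id(1) · d(634/1) = 1 · 4 = 4
  d = 2: Id(2) · d(634/2) = 2 · 2 = 4
  d = 317: Id(317) · d(634/317) = 317 · 2 = 634
  d = 634: Id(634) · d(634/634) = 634 · 1 = 634
Summing: (Id * d)(634) = 4 + 4 + 634 + 634 = 1276.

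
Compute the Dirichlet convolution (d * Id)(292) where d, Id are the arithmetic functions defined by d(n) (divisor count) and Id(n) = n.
(d * Id)(292) = 825

Divisors of 292: [1, 2, 4, 73, 146, 292]. For each d | 292:
  d = 1: d(1) · Id(292/1) = 1 · 292 = 292
  d = 2: d(2) · Id(292/2) = 2 · 146 = 292
  d = 4: d(4) · Id(292/4) = 3 · 73 = 219
  d = 73: d(73) · Id(292/73) = 2 · 4 = 8
  d = 146: d(146) · Id(292/146) = 4 · 2 = 8
  d = 292: d(292) · Id(292/292) = 6 · 1 = 6
Summing: (d * Id)(292) = 292 + 292 + 219 + 8 + 8 + 6 = 825.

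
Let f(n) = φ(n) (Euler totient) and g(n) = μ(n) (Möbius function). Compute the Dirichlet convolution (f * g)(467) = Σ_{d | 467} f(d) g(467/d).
(φ * μ)(467) = 465

Divisors of 467: [1, 467]. For each d | 467:
  d = 1: φ(1) · μ(467/1) = 1 · -1 = -1
  d = 467: φ(467) · μ(467/467) = 466 · 1 = 466
Summing: (φ * μ)(467) = -1 + 466 = 465.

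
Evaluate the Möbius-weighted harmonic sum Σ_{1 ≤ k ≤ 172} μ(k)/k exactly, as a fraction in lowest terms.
Σ μ(k)/k = 976794744883260874795165001864511964953389627727401386703595517/962947420735983927056946215901134429196419130606213075415963491270

Values of μ(k) for 1 ≤ k ≤ 172: μ(1) = 1, μ(2) = -1, μ(3) = -1, μ(5) = -1, μ(6) = 1, μ(7) = -1, μ(10) = 1, μ(11) = -1, μ(13) = -1, μ(14) = 1, μ(15) = 1, μ(17) = -1, μ(19) = -1, μ(21) = 1, μ(22) = 1, μ(23) = -1, μ(26) = 1, μ(29) = -1, μ(30) = -1, μ(31) = -1, μ(33) = 1, μ(34) = 1, μ(35) = 1, μ(37) = -1, μ(38) = 1, μ(39) = 1, μ(41) = -1, μ(42) = -1, μ(43) = -1, μ(46) = 1, μ(47) = -1, μ(51) = 1, μ(53) = -1, μ(55) = 1, μ(57) = 1, μ(58) = 1, μ(59) = -1, μ(61) = -1, μ(62) = 1, μ(65) = 1, μ(66) = -1, μ(67) = -1, μ(69) = 1, μ(70) = -1, μ(71) = -1, μ(73) = -1, μ(74) = 1, μ(77) = 1, μ(78) = -1, μ(79) = -1, μ(82) = 1, μ(83) = -1, μ(85) = 1, μ(86) = 1, μ(87) = 1, μ(89) = -1, μ(91) = 1, μ(93) = 1, μ(94) = 1, μ(95) = 1, μ(97) = -1, μ(101) = -1, μ(102) = -1, μ(103) = -1, μ(105) = -1, μ(106) = 1, μ(107) = -1, μ(109) = -1, μ(110) = -1, μ(111) = 1, μ(113) = -1, μ(114) = -1, μ(115) = 1, μ(118) = 1, μ(119) = 1, μ(122) = 1, μ(123) = 1, μ(127) = -1, μ(129) = 1, μ(130) = -1, μ(131) = -1, μ(133) = 1, μ(134) = 1, μ(137) = -1, μ(138) = -1, μ(139) = -1, μ(141) = 1, μ(142) = 1, μ(143) = 1, μ(145) = 1, μ(146) = 1, μ(149) = -1, μ(151) = -1, μ(154) = -1, μ(155) = 1, μ(157) = -1, μ(158) = 1, μ(159) = 1, μ(161) = 1, μ(163) = -1, μ(165) = -1, μ(166) = 1, μ(167) = -1, μ(170) = -1, with μ = 0 on non-squarefree integers. Summing μ(k)/k for k where μ(k) ≠ 0 gives 976794744883260874795165001864511964953389627727401386703595517/962947420735983927056946215901134429196419130606213075415963491270 ≈ 0.0010. (PNT ⟺ this sum → 0 as n → ∞.)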